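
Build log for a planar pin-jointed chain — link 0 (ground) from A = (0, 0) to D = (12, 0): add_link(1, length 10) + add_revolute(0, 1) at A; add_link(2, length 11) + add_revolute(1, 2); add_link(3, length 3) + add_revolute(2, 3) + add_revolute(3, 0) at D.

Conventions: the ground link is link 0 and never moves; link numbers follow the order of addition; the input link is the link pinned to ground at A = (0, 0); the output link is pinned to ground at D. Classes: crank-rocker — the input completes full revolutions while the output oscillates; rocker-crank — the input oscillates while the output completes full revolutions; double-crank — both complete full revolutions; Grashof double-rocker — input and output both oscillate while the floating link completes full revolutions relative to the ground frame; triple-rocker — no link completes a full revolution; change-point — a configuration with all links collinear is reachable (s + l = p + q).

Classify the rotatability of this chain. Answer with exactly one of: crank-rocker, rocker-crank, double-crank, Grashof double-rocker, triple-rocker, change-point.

lengths: ground=12, input=10, coupler=11, output=3
sorted: s=3 (shortest), l=12 (longest), p+q=21
s + l = 15 vs p + q = 21
s + l < p + q (Grashof) with shortest = output link → rocker-crank

rocker-crank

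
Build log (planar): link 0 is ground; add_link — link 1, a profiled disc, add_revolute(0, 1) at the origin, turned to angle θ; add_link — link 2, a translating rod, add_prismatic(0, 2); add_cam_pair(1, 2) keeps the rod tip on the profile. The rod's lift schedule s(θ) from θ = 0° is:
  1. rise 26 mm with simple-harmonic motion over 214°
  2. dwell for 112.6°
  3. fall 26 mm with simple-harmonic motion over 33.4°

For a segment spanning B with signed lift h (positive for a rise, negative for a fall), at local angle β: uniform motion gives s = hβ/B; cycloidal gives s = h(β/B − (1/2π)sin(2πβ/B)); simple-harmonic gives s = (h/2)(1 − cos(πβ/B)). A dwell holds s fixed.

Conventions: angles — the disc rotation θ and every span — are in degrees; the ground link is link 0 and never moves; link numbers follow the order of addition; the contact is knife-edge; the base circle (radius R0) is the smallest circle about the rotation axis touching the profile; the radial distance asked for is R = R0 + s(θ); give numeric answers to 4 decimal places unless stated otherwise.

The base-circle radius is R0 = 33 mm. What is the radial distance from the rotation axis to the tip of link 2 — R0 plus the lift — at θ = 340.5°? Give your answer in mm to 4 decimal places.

seg 1 [0°–214°] simple-harmonic, h=26: full span → s += 26 → s = 26.0000
seg 2 [214°–326.6°] dwell: s stays 26.0000
seg 3 [326.6°–360°] simple-harmonic, h=-26: θ=340.5° here. β=13.9, B=33.4. -26/2·(1 − cos(π·0.4162)) = -9.6157 → s = 16.3843
R = R0 + s = 33 + 16.3843 = 49.3843

49.3843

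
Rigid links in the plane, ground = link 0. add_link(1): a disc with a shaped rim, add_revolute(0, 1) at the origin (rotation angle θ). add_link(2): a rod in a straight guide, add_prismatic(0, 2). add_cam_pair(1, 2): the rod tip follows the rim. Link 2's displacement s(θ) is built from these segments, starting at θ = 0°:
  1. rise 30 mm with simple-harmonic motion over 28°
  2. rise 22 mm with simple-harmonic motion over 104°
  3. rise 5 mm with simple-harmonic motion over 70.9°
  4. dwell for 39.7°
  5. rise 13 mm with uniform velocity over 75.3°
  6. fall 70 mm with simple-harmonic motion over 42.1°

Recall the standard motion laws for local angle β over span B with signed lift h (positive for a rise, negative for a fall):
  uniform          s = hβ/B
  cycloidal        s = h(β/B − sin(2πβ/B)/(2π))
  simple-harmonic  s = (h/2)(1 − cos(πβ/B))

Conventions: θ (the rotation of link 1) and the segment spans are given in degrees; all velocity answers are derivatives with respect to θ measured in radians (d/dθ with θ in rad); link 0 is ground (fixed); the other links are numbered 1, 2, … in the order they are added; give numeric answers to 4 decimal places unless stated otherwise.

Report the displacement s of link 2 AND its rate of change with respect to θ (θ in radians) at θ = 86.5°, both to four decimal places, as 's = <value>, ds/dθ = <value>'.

segment 1 (0° to 28°, simple-harmonic, h = 30) is passed completely: s = 0.0000 + (30) = 30.0000
θ = 86.5° falls in segment 2 (28° to 132°, simple-harmonic, h = 22): β = 86.5 − 28 = 58.5°, B = 104°; Δs = 22/2·(1 − cos(π·0.5625)) = 13.1460; s = 30.0000 + 13.1460 = 43.1460
velocity in seg [28°–132°] (simple-harmonic), θ in radians: β = 58.5° = 1.0210 rad, B = 104° = 1.8151 rad; ds/dθ = (πh/(2B)) sin(πβ/B) = (π·22/(2·1.8151)) sin(π·0.5625) = 18.672643 mm/rad

s = 43.1460, ds/dθ = 18.6726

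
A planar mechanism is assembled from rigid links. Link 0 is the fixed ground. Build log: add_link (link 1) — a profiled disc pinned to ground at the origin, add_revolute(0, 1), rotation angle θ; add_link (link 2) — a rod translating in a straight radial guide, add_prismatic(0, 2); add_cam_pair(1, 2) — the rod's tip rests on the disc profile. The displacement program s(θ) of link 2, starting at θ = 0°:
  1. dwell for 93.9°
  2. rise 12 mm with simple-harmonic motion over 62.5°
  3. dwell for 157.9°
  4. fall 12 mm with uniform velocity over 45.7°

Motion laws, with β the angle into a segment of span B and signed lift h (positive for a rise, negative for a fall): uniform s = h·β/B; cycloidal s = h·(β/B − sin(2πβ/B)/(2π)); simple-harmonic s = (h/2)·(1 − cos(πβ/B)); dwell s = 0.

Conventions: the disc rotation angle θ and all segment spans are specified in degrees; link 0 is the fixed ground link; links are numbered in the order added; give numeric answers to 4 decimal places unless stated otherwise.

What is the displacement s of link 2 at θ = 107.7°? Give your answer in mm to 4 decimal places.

seg 1 [0°–93.9°] dwell: s stays 0.0000
seg 2 [93.9°–156.4°] simple-harmonic, h=12: θ=107.7° here. β=13.8, B=62.5. 12/2·(1 − cos(π·0.2208)) = 1.3865 → s = 1.3865

1.3865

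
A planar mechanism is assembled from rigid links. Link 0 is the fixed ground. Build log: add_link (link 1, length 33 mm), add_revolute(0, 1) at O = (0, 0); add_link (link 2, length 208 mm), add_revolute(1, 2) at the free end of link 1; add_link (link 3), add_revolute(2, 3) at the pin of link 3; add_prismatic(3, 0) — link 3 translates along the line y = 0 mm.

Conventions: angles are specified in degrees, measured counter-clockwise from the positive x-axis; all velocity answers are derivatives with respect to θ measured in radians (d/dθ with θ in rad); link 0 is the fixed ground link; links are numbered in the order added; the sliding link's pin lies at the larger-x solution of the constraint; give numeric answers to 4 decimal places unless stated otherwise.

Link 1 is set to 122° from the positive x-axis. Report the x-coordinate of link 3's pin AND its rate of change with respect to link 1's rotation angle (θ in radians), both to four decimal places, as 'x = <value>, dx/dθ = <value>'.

geometry: r = 33 mm, L = 208 mm, e = 0 mm
crank pin P = (r cos θ, r sin θ) = (-17.487336, 27.985587)
h = r sin θ − e = 27.985587 − 0 = 27.985587
x = r cos θ + √(L² − h²) = -17.487336 + 206.108726 = 188.621390
dx/dθ = −r sin θ − h·r cos θ/√(L² − h²) (θ in radians; h = 27.985587) = -25.611144

x = 188.6214, dx/dθ = -25.6111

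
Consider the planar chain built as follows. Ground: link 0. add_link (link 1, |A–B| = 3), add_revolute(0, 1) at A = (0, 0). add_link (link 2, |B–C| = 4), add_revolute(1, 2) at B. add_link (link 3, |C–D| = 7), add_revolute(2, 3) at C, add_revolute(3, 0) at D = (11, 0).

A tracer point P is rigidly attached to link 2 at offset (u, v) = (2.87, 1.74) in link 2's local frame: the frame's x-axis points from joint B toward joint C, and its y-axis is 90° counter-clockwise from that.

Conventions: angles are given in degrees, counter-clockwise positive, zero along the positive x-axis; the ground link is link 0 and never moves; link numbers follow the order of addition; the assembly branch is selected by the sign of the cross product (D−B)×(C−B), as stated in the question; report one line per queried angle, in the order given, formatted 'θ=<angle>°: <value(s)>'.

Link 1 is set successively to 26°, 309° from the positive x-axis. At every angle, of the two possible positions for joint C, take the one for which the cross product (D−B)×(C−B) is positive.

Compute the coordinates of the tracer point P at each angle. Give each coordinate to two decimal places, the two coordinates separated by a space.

A=(0,0), D=(11.00,0)
θ=26°: B = A + 3.00·(cos26°, sin26°) = (2.6964, 1.3151)
θ=26°: |BD| = 8.4071
θ=26°: circle(B,4.00) ∩ circle(D,7.00): a=2.2409, h=3.3133
θ=26°:   candidates: C₊=(5.4280,4.2371) cross=27.856; C₋=(4.3914,-2.3080) cross=-27.856
θ=26°:   branch + wants cross > 0 → take C=(5.4280,4.2371) (cross=27.856)
θ=26°: ex = (C−B)/|BC| = (0.6829,0.7305); ey = (-0.7305,0.6829)
θ=26°: P = B + 2.87·ex + 1.74·ey = (3.3853,4.5999)
θ=309°: B = A + 3.00·(cos309°, sin309°) = (1.8880, -2.3314)
θ=309°: |BD| = 9.4056
θ=309°: circle(B,4.00) ∩ circle(D,7.00): a=2.9485, h=2.7030
θ=309°:   candidates: C₊=(4.0744,1.0181) cross=25.423; C₋=(5.4145,-4.2192) cross=-25.423
θ=309°:   branch + wants cross > 0 → take C=(4.0744,1.0181) (cross=25.423)
θ=309°: ex = (C−B)/|BC| = (0.5466,0.8374); ey = (-0.8374,0.5466)
θ=309°: P = B + 2.87·ex + 1.74·ey = (1.9997,1.0230)

θ=26°: 3.39 4.60
θ=309°: 2.00 1.02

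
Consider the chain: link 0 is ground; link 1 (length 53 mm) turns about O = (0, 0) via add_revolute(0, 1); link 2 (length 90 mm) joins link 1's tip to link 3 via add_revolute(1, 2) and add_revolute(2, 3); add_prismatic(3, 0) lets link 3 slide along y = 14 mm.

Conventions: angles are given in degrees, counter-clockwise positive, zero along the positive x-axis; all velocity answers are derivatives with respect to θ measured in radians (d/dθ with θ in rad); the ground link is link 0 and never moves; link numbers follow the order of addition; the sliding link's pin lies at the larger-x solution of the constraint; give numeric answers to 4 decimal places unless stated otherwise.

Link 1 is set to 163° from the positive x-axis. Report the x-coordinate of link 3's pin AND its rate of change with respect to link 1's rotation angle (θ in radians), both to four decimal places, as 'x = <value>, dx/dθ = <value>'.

geometry: r = 53 mm, L = 90 mm, e = 14 mm
crank pin P = (r cos θ, r sin θ) = (-50.684152, 15.495700)
h = r sin θ − e = 15.495700 − 14 = 1.495700
x = r cos θ + √(L² − h²) = -50.684152 + 89.987571 = 39.303419
dx/dθ = −r sin θ − h·r cos θ/√(L² − h²) (θ in radians; h = 1.495700) = -14.653270

x = 39.3034, dx/dθ = -14.6533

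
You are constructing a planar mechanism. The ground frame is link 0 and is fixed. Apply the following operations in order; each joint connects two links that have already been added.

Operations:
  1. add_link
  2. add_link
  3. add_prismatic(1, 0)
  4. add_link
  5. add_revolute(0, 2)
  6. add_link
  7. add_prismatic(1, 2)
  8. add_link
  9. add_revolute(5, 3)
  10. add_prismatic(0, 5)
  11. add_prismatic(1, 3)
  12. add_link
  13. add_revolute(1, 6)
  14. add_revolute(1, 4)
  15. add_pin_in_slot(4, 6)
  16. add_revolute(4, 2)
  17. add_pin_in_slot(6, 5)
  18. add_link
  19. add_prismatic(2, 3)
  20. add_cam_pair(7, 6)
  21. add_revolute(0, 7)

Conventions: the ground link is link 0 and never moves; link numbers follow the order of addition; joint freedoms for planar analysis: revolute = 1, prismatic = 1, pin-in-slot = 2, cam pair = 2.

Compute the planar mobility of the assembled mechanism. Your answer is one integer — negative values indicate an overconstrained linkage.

(L,J1,J2)=(1,0,0); link0 fixed
link1: (2,0,0)
link2: (3,0,0)
P 1-0 [J1]: (3,1,0)
link3: (4,1,0)
R 0-2 [J1]: (4,2,0)
link4: (5,2,0)
P 1-2 [J1]: (5,3,0)
link5: (6,3,0)
R 5-3 [J1]: (6,4,0)
P 0-5 [J1]: (6,5,0)
P 1-3 [J1]: (6,6,0)
link6: (7,6,0)
R 1-6 [J1]: (7,7,0)
R 1-4 [J1]: (7,8,0)
PS 4-6 [J2]: (7,8,1)
R 4-2 [J1]: (7,9,1)
PS 6-5 [J2]: (7,9,2)
link7: (8,9,2)
P 2-3 [J1]: (8,10,2)
C 7-6 [J2]: (8,10,3)
R 0-7 [J1]: (8,11,3)
Grübler: 3·7 − 2·11 − 3 = -4

M = -4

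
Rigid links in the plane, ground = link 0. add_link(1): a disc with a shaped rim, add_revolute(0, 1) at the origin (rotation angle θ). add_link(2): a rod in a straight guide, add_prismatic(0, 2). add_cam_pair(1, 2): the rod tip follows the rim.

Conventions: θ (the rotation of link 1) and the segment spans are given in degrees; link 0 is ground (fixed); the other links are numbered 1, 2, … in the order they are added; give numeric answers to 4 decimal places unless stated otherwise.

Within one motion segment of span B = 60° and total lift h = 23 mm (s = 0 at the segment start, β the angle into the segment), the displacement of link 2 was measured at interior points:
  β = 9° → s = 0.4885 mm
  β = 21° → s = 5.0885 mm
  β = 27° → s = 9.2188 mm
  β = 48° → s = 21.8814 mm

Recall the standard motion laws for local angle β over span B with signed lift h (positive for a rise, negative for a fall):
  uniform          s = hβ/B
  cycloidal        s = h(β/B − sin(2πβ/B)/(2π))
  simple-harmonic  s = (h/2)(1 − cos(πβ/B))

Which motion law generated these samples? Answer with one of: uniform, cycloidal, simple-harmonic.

candidates at β/B = r: uniform s = h·r (linear in β); cycloidal s = h·(r − sin(2πr)/(2π)); simple-harmonic s = (h/2)(1 − cos(πr))
β=9°: printed 0.4885 | uniform 3.4500, cycloidal 0.4885, simple-harmonic 1.2534
β=21°: printed 5.0885 | uniform 8.0500, cycloidal 5.0885, simple-harmonic 6.2791
β=27°: printed 9.2188 | uniform 10.3500, cycloidal 9.2188, simple-harmonic 9.7010
β=48°: printed 21.8814 | uniform 18.4000, cycloidal 21.8814, simple-harmonic 20.8037
only one law matches every sample → cycloidal

cycloidal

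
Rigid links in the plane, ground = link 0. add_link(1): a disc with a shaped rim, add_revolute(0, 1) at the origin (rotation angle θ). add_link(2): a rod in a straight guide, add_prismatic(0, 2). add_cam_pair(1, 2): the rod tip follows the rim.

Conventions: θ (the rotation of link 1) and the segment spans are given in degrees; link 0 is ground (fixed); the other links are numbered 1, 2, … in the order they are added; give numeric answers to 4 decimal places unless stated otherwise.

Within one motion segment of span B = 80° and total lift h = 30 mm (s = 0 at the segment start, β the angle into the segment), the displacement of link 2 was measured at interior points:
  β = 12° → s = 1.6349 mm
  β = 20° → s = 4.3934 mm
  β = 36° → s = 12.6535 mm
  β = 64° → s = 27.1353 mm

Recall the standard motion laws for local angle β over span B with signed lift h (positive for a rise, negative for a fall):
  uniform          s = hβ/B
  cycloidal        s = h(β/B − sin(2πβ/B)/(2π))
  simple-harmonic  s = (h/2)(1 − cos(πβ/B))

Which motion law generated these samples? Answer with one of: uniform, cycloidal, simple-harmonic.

candidates at β/B = r: uniform s = h·r (linear in β); cycloidal s = h·(r − sin(2πr)/(2π)); simple-harmonic s = (h/2)(1 − cos(πr))
β=12°: printed 1.6349 | uniform 4.5000, cycloidal 0.6372, simple-harmonic 1.6349
β=20°: printed 4.3934 | uniform 7.5000, cycloidal 2.7254, simple-harmonic 4.3934
β=36°: printed 12.6535 | uniform 13.5000, cycloidal 12.0246, simple-harmonic 12.6535
β=64°: printed 27.1353 | uniform 24.0000, cycloidal 28.5410, simple-harmonic 27.1353
only one law matches every sample → simple-harmonic

simple-harmonic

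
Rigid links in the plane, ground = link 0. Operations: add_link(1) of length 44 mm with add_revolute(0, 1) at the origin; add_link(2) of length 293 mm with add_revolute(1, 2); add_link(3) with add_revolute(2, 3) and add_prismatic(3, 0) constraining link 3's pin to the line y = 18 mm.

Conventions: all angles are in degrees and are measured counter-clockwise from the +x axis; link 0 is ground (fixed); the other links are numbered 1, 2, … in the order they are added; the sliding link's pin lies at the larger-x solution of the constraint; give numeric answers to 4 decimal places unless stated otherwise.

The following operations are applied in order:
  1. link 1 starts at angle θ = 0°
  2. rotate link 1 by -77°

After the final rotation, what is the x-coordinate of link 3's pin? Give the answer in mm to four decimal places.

geometry: r = 44 mm, L = 293 mm, e = 18 mm; θ starts at 0°
rotate link 1 by -77°: θ ← 0° -77° = -77°
crank pin P = (r cos θ, r sin θ) = (9.897846, -42.872283)
h = r sin θ − e = -42.872283 − 18 = -60.872283
x = r cos θ + √(L² − h²) = 9.897846 + 286.606987 = 296.504834

296.5048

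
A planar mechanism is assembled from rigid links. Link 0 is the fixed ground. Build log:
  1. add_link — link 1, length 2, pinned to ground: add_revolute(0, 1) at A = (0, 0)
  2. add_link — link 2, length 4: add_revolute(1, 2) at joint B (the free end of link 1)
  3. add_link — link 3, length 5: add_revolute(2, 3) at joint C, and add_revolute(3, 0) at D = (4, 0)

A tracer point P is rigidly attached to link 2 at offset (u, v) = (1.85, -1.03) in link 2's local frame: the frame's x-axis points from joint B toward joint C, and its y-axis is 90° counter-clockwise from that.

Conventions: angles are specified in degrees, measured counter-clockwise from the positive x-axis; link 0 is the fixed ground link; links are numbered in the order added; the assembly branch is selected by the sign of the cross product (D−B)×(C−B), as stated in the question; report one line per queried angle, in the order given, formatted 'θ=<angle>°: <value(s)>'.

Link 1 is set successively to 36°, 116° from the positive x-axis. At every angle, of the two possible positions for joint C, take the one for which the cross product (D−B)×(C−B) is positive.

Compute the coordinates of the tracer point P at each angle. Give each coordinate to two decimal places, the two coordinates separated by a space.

A=(0,0), D=(4.00,0)
θ=36°: B = A + 2.00·(cos36°, sin36°) = (1.6180, 1.1756)
θ=36°: |BD| = 2.6563
θ=36°: circle(B,4.00) ∩ circle(D,5.00): a=-0.3660, h=3.9832
θ=36°:   candidates: C₊=(3.0527,4.9094) cross=10.580; C₋=(-0.4730,-2.2344) cross=-10.580
θ=36°:   branch + wants cross > 0 → take C=(3.0527,4.9094) (cross=10.580)
θ=36°: ex = (C−B)/|BC| = (0.3587,0.9335); ey = (-0.9335,0.3587)
θ=36°: P = B + 1.85·ex + -1.03·ey = (3.2430,2.5331)
θ=116°: B = A + 2.00·(cos116°, sin116°) = (-0.8767, 1.7976)
θ=116°: |BD| = 5.1975
θ=116°: circle(B,4.00) ∩ circle(D,5.00): a=1.7329, h=3.6051
θ=116°:   candidates: C₊=(1.9961,4.5809) cross=18.738; C₋=(-0.4976,-2.1844) cross=-18.738
θ=116°:   branch + wants cross > 0 → take C=(1.9961,4.5809) (cross=18.738)
θ=116°: ex = (C−B)/|BC| = (0.7182,0.6958); ey = (-0.6958,0.7182)
θ=116°: P = B + 1.85·ex + -1.03·ey = (1.1687,2.3451)

θ=36°: 3.24 2.53
θ=116°: 1.17 2.35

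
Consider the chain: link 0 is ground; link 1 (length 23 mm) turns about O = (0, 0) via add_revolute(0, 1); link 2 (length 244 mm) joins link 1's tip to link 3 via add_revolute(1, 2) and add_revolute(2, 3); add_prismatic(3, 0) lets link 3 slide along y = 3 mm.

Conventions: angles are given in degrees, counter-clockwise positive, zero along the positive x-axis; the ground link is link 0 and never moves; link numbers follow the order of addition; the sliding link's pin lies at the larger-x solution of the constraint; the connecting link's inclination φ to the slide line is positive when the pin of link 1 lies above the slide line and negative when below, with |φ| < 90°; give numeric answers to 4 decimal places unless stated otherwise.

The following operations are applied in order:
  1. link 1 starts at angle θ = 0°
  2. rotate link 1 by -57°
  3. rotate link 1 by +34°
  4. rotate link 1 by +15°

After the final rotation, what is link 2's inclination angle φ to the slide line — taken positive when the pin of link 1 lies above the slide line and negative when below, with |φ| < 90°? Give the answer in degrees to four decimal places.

geometry: r = 23 mm, L = 244 mm, e = 3 mm; θ starts at 0°
rotate link 1 by -57°: θ ← 0° -57° = -57°
rotate link 1 by +34°: θ ← -57° +34° = -23°
rotate link 1 by +15°: θ ← -23° +15° = -8°
h = r sin θ − e = -3.200981 − 3 = -6.200981
sin φ = h / L = -6.200981 / 244 = -0.02541386
φ = arcsin(-0.02541386) = -1.456264°

-1.4563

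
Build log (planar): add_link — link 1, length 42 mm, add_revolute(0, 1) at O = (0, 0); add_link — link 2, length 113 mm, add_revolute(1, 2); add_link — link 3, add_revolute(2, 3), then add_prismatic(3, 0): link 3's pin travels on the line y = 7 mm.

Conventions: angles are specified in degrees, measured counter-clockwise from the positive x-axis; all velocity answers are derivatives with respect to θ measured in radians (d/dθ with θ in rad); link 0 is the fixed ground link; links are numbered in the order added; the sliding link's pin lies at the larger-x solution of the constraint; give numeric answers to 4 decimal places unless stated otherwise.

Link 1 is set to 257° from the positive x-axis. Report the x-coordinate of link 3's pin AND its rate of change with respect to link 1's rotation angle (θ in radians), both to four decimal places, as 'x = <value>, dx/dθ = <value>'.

geometry: r = 42 mm, L = 113 mm, e = 7 mm
crank pin P = (r cos θ, r sin θ) = (-9.447944, -40.923543)
h = r sin θ − e = -40.923543 − 7 = -47.923543
x = r cos θ + √(L² − h²) = -9.447944 + 102.334423 = 92.886478
dx/dθ = −r sin θ − h·r cos θ/√(L² − h²) (θ in radians; h = -47.923543) = 36.499040

x = 92.8865, dx/dθ = 36.4990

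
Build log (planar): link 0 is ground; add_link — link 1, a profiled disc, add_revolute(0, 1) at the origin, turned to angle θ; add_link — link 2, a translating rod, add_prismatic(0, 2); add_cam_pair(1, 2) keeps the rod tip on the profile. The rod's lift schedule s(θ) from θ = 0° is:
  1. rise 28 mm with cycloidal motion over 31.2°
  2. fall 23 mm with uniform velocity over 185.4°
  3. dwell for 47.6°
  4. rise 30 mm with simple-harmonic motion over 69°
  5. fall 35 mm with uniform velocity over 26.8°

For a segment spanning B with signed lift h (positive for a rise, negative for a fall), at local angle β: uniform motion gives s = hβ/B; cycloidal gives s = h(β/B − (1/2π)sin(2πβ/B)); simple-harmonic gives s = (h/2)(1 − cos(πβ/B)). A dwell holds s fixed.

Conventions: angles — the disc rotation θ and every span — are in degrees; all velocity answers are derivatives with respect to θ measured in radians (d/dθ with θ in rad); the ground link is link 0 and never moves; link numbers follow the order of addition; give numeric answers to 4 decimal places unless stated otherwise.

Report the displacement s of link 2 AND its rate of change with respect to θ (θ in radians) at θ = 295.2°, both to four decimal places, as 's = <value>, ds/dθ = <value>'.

seg 1 [0°–31.2°] cycloidal, h=28: full span → s += 28 → s = 28.0000
seg 2 [31.2°–216.6°] uniform, h=-23: full span → s += -23 → s = 5.0000
seg 3 [216.6°–264.2°] dwell: s stays 5.0000
seg 4 [264.2°–333.2°] simple-harmonic, h=30: θ=295.2° here. β=31, B=69. 30/2·(1 − cos(π·0.4493)) = 12.6198 → s = 17.6198
velocity in seg [264.2°–333.2°] (simple-harmonic), θ in radians: β = 31° = 0.5411 rad, B = 69° = 1.2043 rad; ds/dθ = (πh/(2B)) sin(πβ/B) = (π·30/(2·1.2043)) sin(π·0.4493) = 38.634639 mm/rad

s = 17.6198, ds/dθ = 38.6346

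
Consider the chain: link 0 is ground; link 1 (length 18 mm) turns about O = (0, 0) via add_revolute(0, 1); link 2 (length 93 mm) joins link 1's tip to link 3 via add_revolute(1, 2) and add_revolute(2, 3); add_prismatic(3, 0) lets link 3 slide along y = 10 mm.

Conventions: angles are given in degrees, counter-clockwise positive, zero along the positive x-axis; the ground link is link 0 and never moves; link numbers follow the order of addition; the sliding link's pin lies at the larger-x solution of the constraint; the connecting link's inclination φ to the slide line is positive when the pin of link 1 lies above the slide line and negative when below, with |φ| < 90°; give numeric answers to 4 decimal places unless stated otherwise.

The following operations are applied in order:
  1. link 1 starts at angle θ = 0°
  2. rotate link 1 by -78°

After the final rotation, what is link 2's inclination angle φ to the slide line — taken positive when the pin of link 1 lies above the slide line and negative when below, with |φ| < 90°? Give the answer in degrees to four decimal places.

geometry: r = 18 mm, L = 93 mm, e = 10 mm; θ starts at 0°
rotate link 1 by -78°: θ ← 0° -78° = -78°
h = r sin θ − e = -17.606657 − 10 = -27.606657
sin φ = h / L = -27.606657 / 93 = -0.29684577
φ = arcsin(-0.29684577) = -17.268251°

-17.2683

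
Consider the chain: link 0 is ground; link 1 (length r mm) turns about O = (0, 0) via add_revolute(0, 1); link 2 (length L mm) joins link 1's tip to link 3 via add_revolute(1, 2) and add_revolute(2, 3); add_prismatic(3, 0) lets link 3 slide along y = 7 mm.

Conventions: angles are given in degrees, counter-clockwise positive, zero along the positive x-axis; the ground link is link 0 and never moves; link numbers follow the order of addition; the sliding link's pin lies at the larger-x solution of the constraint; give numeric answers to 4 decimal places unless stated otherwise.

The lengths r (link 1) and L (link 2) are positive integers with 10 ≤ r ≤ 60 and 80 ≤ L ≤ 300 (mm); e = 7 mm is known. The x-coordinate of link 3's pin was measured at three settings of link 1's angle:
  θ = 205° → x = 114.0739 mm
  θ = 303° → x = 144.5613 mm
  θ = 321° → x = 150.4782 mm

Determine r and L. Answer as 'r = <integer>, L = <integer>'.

constraint per measurement: (x − r cos θ)² + (r sin θ − e)² = L²
subtracting the θ₁ and θ₂ equations cancels the r² and L² terms:
r = (x₁² − x₂²) / (2[(x₁cos θ₁ + e sin θ₁) − (x₂cos θ₂ + e sin θ₂)]) = 22.0000 → r = 22
L² = (x₁ − r cos θ₁)² + (r sin θ₁ − e)² = 18225.0079 → L = 135.0000 → L = 135
check at θ₃=321°: x = 150.4782 (printed 150.4782) ✓

r = 22, L = 135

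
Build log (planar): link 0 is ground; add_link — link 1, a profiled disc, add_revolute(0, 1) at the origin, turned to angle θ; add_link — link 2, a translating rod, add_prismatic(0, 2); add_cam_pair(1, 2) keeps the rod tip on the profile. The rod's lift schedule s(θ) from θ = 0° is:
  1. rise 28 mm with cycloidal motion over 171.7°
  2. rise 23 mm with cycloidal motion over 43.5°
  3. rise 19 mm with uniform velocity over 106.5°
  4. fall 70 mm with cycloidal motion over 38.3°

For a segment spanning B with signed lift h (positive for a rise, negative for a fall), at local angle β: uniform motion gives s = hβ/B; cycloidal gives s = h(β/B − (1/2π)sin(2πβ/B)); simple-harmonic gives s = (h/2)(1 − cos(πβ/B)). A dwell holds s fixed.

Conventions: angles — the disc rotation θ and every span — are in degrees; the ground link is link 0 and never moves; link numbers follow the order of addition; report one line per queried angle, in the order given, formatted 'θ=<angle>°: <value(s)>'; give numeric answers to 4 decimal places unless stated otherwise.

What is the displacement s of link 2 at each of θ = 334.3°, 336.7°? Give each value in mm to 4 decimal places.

seg 1 [0°–171.7°] cycloidal, h=28: full span → s += 28 → s = 28.0000
seg 2 [171.7°–215.2°] cycloidal, h=23: full span → s += 23 → s = 51.0000
seg 3 [215.2°–321.7°] uniform, h=19: full span → s += 19 → s = 70.0000
seg 4 [321.7°–360°] cycloidal, h=-70: θ=334.3° here. β=12.6, B=38.3. -70·(0.3290 − sin(2π·0.3290)/(2π)) = -13.2318 → s = 56.7682
seg 4 [321.7°–360°] cycloidal, h=-70: θ=336.7° here. β=15, B=38.3. -70·(0.3916 − sin(2π·0.3916)/(2π)) = -20.4028 → s = 49.5972

θ=334.3°: 56.7682
θ=336.7°: 49.5972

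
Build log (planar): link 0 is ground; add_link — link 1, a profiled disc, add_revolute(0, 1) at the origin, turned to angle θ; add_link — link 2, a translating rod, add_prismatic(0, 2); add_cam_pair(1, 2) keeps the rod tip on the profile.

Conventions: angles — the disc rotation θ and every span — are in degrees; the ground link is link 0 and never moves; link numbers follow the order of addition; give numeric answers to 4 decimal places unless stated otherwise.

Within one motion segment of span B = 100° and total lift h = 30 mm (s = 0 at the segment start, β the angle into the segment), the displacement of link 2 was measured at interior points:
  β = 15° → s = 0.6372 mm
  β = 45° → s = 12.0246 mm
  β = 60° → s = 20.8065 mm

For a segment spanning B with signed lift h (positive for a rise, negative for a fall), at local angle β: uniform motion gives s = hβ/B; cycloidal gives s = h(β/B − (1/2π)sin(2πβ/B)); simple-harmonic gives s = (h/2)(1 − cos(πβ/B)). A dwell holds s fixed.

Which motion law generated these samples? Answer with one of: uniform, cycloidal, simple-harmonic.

candidates at β/B = r: uniform s = h·r (linear in β); cycloidal s = h·(r − sin(2πr)/(2π)); simple-harmonic s = (h/2)(1 − cos(πr))
β=15°: printed 0.6372 | uniform 4.5000, cycloidal 0.6372, simple-harmonic 1.6349
β=45°: printed 12.0246 | uniform 13.5000, cycloidal 12.0246, simple-harmonic 12.6535
β=60°: printed 20.8065 | uniform 18.0000, cycloidal 20.8065, simple-harmonic 19.6353
only one law matches every sample → cycloidal

cycloidal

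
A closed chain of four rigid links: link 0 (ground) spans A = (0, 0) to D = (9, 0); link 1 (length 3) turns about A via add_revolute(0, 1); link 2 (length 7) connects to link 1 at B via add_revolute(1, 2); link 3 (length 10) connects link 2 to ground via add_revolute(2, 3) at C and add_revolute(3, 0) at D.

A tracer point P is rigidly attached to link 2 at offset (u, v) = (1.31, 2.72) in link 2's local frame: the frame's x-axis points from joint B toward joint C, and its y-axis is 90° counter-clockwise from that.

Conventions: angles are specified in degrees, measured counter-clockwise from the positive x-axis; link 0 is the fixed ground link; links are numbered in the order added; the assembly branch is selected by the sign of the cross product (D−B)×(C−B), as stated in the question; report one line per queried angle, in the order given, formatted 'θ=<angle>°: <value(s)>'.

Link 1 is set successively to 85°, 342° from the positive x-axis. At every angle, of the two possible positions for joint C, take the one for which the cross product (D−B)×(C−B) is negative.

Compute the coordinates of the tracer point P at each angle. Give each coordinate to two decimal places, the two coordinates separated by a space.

A=(0,0), D=(9.00,0)
θ=85°: B = A + 3.00·(cos85°, sin85°) = (0.2615, 2.9886)
θ=85°: |BD| = 9.2355
θ=85°: circle(B,7.00) ∩ circle(D,10.00): a=1.8566, h=6.7493
θ=85°:   candidates: C₊=(4.2023,8.7739) cross=62.333; C₋=(-0.1659,-3.9984) cross=-62.333
θ=85°:   branch - wants cross < 0 → take C=(-0.1659,-3.9984) (cross=-62.333)
θ=85°: ex = (C−B)/|BC| = (-0.0610,-0.9981); ey = (0.9981,-0.0610)
θ=85°: P = B + 1.31·ex + 2.72·ey = (2.8964,1.5150)
θ=342°: B = A + 3.00·(cos342°, sin342°) = (2.8532, -0.9271)
θ=342°: |BD| = 6.2163
θ=342°: circle(B,7.00) ∩ circle(D,10.00): a=-0.9939, h=6.9291
θ=342°:   candidates: C₊=(0.8370,5.7763) cross=43.074; C₋=(2.9037,-7.9269) cross=-43.074
θ=342°:   branch - wants cross < 0 → take C=(2.9037,-7.9269) (cross=-43.074)
θ=342°: ex = (C−B)/|BC| = (0.0072,-1.0000); ey = (1.0000,0.0072)
θ=342°: P = B + 1.31·ex + 2.72·ey = (5.5826,-2.2174)

θ=85°: 2.90 1.51
θ=342°: 5.58 -2.22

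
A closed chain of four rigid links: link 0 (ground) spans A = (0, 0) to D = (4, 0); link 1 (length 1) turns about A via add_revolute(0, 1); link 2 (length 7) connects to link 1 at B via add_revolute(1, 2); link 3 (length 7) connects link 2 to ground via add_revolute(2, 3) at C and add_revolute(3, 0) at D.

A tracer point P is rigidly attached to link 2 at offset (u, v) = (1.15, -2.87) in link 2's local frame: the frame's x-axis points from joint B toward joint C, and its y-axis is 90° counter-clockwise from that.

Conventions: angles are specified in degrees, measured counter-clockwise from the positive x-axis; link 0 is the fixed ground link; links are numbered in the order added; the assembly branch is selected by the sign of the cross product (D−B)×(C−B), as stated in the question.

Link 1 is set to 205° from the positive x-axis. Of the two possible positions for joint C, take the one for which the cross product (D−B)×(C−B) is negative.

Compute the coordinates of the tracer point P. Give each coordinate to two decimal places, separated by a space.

A=(0,0), D=(4.00,0)
B = A + 1.00·(cos205°, sin205°) = (-0.9063, -0.4226)
|BD| = 4.9245
circle(B,7.00) ∩ circle(D,7.00): a=2.4622, h=6.5527
  candidates: C₊=(0.9845,6.3172) cross=32.268; C₋=(2.1092,-6.7398) cross=-32.268
  branch - wants cross < 0 → take C=(2.1092,-6.7398) (cross=-32.268)
ex = (C−B)/|BC| = (0.4308,-0.9025); ey = (0.9025,0.4308)
P = B + 1.15·ex + -2.87·ey = (-3.0009,-2.6968)

-3.00 -2.70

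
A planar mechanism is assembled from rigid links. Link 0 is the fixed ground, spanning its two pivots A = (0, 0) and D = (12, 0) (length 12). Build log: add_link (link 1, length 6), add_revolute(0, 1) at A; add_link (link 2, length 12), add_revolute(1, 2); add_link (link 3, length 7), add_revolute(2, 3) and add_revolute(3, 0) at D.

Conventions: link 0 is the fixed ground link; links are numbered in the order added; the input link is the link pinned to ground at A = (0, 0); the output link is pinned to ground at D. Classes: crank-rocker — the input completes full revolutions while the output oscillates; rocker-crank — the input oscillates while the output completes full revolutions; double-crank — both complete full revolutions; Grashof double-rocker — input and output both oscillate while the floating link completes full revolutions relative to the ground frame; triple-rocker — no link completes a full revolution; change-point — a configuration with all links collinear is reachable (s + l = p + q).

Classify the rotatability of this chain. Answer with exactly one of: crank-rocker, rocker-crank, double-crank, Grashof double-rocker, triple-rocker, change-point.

lengths: ground=12, input=6, coupler=12, output=7
sorted: s=6 (shortest), l=12 (longest), p+q=19
s + l = 18 vs p + q = 19
s + l < p + q (Grashof) with shortest = input link → crank-rocker

crank-rocker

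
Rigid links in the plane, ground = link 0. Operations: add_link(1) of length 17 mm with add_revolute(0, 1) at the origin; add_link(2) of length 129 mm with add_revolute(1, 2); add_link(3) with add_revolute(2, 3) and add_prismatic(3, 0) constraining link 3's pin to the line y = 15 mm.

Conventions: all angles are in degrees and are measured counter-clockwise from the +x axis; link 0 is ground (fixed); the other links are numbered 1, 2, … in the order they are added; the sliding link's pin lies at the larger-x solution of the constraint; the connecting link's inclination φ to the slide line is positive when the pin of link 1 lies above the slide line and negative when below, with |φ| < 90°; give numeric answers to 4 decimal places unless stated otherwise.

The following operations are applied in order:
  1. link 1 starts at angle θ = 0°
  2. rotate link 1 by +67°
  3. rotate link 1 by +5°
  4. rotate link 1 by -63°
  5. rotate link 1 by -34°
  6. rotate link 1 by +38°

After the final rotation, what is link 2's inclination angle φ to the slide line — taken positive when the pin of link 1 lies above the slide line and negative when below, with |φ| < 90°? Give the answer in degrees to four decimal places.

geometry: r = 17 mm, L = 129 mm, e = 15 mm; θ starts at 0°
rotate link 1 by +67°: θ ← 0° +67° = 67°
rotate link 1 by +5°: θ ← 67° +5° = 72°
rotate link 1 by -63°: θ ← 72° -63° = 9°
rotate link 1 by -34°: θ ← 9° -34° = -25°
rotate link 1 by +38°: θ ← -25° +38° = 13°
h = r sin θ − e = 3.824168 − 15 = -11.175832
sin φ = h / L = -11.175832 / 129 = -0.08663436
φ = arcsin(-0.08663436) = -4.970013°

-4.9700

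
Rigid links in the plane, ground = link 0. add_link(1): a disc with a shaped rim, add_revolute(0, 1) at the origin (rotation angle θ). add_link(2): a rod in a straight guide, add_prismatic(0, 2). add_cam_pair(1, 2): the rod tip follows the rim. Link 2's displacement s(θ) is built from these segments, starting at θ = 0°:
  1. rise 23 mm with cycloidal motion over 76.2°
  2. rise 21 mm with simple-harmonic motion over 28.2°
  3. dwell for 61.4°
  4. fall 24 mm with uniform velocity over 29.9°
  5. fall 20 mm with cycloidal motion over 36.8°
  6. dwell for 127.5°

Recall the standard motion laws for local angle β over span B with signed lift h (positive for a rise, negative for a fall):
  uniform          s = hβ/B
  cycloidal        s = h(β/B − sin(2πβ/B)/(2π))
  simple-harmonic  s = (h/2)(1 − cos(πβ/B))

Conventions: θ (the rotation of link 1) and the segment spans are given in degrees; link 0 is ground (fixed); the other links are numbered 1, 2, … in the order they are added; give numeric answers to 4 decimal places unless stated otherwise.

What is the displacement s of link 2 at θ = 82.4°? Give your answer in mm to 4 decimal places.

segment 1 (0° to 76.2°, cycloidal, h = 23) is passed completely: s = 0.0000 + (23) = 23.0000
θ = 82.4° falls in segment 2 (76.2° to 104.4°, simple-harmonic, h = 21): β = 82.4 − 76.2 = 6.2°, B = 28.2°; Δs = 21/2·(1 − cos(π·0.2199)) = 2.4066; s = 23.0000 + 2.4066 = 25.4066

25.4066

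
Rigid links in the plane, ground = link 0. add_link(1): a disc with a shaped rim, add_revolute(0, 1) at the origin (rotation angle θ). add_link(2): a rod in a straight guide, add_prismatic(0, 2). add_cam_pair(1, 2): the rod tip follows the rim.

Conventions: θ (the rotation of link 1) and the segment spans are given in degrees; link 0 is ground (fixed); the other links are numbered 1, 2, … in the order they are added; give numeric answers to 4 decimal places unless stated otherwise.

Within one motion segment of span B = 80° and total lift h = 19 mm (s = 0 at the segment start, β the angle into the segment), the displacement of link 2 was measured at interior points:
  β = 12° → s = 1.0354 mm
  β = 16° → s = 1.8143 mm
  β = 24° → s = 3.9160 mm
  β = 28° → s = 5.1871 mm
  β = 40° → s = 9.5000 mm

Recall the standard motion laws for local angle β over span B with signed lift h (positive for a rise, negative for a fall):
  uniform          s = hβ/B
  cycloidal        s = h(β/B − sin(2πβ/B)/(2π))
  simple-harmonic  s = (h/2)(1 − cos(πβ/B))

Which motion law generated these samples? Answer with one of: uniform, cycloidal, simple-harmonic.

candidates at β/B = r: uniform s = h·r (linear in β); cycloidal s = h·(r − sin(2πr)/(2π)); simple-harmonic s = (h/2)(1 − cos(πr))
β=12°: printed 1.0354 | uniform 2.8500, cycloidal 0.4036, simple-harmonic 1.0354
β=16°: printed 1.8143 | uniform 3.8000, cycloidal 0.9241, simple-harmonic 1.8143
β=24°: printed 3.9160 | uniform 5.7000, cycloidal 2.8241, simple-harmonic 3.9160
β=28°: printed 5.1871 | uniform 6.6500, cycloidal 4.2036, simple-harmonic 5.1871
β=40°: printed 9.5000 | uniform 9.5000, cycloidal 9.5000, simple-harmonic 9.5000
only one law matches every sample → simple-harmonic

simple-harmonic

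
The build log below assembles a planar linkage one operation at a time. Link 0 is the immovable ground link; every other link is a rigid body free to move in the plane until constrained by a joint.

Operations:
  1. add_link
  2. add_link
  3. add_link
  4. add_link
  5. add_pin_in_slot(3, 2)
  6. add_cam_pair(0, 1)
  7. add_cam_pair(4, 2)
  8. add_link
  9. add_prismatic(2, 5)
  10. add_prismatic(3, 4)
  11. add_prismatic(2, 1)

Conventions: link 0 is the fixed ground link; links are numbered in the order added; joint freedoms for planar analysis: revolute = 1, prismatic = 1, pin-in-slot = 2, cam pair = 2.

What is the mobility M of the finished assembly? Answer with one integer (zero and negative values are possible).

ground; <1,0,0>
#1 <2,0,0>
#2 <3,0,0>
#3 <4,0,0>
#4 <5,0,0>
PS:3↔2 J2 <5,0,1>
C:0↔1 J2 <5,0,2>
C:4↔2 J2 <5,0,3>
#5 <6,0,3>
P:2↔5 J1 <6,1,3>
P:3↔4 J1 <6,2,3>
P:2↔1 J1 <6,3,3>
3×5 − 2×3 − 1×3 = 6

M = 6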